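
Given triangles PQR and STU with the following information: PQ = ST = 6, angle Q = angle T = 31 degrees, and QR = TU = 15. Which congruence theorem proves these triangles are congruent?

The given information matches SAS: Two pairs of corresponding sides and the included angle are equal (Side-Angle-Side).

SAS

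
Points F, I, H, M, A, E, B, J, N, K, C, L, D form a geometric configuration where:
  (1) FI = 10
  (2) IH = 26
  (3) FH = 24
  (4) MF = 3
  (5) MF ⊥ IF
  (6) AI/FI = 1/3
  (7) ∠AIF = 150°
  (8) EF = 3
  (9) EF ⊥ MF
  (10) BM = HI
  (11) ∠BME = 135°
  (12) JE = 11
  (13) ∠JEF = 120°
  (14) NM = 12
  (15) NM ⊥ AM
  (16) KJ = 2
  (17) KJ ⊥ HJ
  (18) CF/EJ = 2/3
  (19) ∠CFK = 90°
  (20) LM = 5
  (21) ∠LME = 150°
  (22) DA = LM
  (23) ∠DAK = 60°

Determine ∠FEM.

Step 1: By the law of cosines on triangle EFM: EM² = 3² + 3² − 2·3·3·cos(90°) = 18, so EM = 3·√2.
Step 2: By the inverse law of cosines on triangle FEM: cos(∠FEM) = (3² + (3·√2)² − 3²) / (2·3·3·√2) = 18/25.46 = 0.7071, so ∠FEM = 45°.

Therefore, the measure of angle ∠FEM = 45°.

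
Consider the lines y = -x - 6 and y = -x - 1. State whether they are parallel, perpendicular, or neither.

Slope of line 1: m1 = -1
Slope of line 2: m2 = -1
m1 = m2, so the lines are parallel.

Parallel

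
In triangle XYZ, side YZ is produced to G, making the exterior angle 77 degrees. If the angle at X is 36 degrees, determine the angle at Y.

angle Y = 77 - 36 = 41 degrees (exterior angle theorem).

41 degrees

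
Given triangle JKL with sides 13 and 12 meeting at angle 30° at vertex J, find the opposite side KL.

By the law of cosines: KL^2 = JK^2 + JL^2 - 2*JK*JL*cos(J)
KL^2 = 13^2 + 12^2 - 2*13*12*cos(30°)
KL^2 = 169 + 144 - 312*(sqrt(3)/2)
KL^2 = 313 - 156*sqrt(3)
KL = sqrt(313 - 156*sqrt(3))

sqrt(313 - 156*sqrt(3))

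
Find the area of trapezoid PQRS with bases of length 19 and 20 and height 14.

A trapezoid's area equals the midsegment times the height.
The midsegment is (19 + 20) / 2 = 39/2.
Area = 39/2 * 14 = 273.

273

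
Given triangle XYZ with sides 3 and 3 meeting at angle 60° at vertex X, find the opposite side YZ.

Law of cosines: YZ^2 = 3^2 + 3^2 - 2(3)(3)cos(60°) = 9, so YZ = 3.

3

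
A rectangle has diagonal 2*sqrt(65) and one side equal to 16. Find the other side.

b = sqrt(d^2 - a^2) = sqrt(260 - 256) = sqrt(4) = 2

2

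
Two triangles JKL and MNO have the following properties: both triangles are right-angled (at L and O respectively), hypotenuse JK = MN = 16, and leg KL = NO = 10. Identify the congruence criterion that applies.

The given information provides:
both triangles are right-angled (at L and O respectively), hypotenuse JK = MN = 16, and leg KL = NO = 10
This matches the HL congruence theorem.
The hypotenuse and one leg of two right triangles are equal (Hypotenuse-Leg).

HL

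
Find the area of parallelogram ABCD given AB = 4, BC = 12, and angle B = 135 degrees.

Area = a * b * sin(theta)
Area = 4 * 12 * sin(135 degrees)
Area = 48 * sqrt(2)/2
Area = 24*sqrt(2)

24*sqrt(2)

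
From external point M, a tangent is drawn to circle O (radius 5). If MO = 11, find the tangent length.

Let T be the point of tangency. Then OT ⊥ MT (radius ⊥ tangent).
In right triangle OTM: OM² = OT² + MT²
11² = 5² + MT²
MT² = 96, MT = 4*sqrt(6)

4*sqrt(6)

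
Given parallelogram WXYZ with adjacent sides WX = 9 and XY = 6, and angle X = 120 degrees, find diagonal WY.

Using the law of cosines:
d^2 = 9^2 + 6^2 - 2(9)(6)cos(120 degrees)
d^2 = 81 + 36 - 108*-1/2
d^2 = 171
d = 3*sqrt(19)

3*sqrt(19)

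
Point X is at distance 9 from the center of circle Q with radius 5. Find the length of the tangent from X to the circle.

tangent = √(d² - r²) = √(9² - 5²) = √(81 - 25) = √56 = 2*sqrt(14)

2*sqrt(14)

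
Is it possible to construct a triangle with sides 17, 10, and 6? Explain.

Check the triangle inequality: 10 + 6 = 16 ≤ 17.
Since the sum of two sides does not exceed the third, no triangle can be formed.

No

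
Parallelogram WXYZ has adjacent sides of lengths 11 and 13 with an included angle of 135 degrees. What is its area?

Area = 11 * 13 * sin(135°) = 143 * sqrt(2)/2 = 143*sqrt(2)/2

143*sqrt(2)/2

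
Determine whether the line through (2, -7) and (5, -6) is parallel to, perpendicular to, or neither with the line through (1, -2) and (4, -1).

Slope of line 1: m1 = (-6 - -7)/(5 - 2) = 1/3 = 1/3
Slope of line 2: m2 = (-1 - -2)/(4 - 1) = 1/3 = 1/3
Two lines are parallel if and only if they have equal slopes (or both are vertical).
Here m1 = m2 = 1/3, confirming the lines are parallel.

Parallel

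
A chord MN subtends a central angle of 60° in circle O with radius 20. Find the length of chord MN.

Chord = 2(20) sin(30°) = 20

20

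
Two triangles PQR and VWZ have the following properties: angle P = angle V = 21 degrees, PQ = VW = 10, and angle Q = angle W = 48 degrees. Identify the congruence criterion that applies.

Consider the given information: angle P = angle V = 21 degrees, PQ = VW = 10, and angle Q = angle W = 48 degrees
This is not SSS or HL: SSS requires all three pairs of sides, but we don't have that. HL only applies to right triangles with matching hypotenuse and leg.
The correct criterion is ASA. Two pairs of corresponding angles and the included side are equal (Angle-Side-Angle).

ASA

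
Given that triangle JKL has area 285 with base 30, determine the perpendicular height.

height = 2 * 285 / 30 = 19

19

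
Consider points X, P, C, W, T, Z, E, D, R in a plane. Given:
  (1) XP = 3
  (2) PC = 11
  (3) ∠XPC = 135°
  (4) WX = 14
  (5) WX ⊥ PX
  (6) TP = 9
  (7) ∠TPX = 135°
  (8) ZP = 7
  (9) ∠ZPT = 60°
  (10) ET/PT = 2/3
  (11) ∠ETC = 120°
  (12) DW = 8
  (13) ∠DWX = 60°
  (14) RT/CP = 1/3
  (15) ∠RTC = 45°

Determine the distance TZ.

Step 1: By the law of cosines on triangle TPZ: TZ² = 9² + 7² − 2·9·7·cos(60°) = 67, so TZ = √67.

Therefore, the length of TZ = √67.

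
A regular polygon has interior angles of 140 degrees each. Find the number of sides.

Exterior angle = 180 - 140 = 40. n = 360 / 40 = 9.

9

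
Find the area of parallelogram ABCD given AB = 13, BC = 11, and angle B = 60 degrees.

The area of a parallelogram equals the product of two adjacent sides times the sine of the included angle.
This is because the height equals 11 * sin(60°) = 11*sqrt(3)/2.
Area = 13 * 11*sqrt(3)/2 = 143*sqrt(3)/2

143*sqrt(3)/2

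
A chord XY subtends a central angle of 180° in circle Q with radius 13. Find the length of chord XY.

Drop a perpendicular from the center to the chord, bisecting both the chord and the central angle.
Each half-chord = r sin(θ/2) = 13 sin(90°).
The full chord = 2 × 13 × sin(90°) = 26.

26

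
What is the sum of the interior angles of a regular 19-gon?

The sum of interior angles of an n-sided polygon is (n - 2) * 180.
For n = 19: (19 - 2) * 180 = 17 * 180 = 3060 degrees.

3060 degrees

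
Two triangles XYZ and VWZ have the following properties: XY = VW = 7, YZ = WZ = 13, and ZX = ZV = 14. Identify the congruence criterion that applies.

The given information matches SSS: All three pairs of corresponding sides are equal (Side-Side-Side).

SSS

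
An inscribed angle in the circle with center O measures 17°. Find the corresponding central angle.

By the inscribed angle theorem, the central angle is twice the inscribed angle.
Central angle = 2 × 17° = 34°

34°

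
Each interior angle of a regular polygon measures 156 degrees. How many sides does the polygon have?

The exterior angle is the supplement of the interior angle: 180 - 156 = 24 degrees.
Since the exterior angles of any convex polygon sum to 360 degrees, the number of sides is 360 / 24 = 15.

15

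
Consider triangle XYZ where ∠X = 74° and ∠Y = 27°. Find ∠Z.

By the triangle angle sum property, the three interior angles of any triangle add up to 180°.
We know angle X = 74° and angle Y = 27°, so their sum is 101°.
Therefore angle Z = 180° - 101° = 79°.

79 degrees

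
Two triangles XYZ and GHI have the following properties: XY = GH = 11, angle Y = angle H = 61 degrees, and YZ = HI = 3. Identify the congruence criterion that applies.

The given information provides:
XY = GH = 11, angle Y = angle H = 61 degrees, and YZ = HI = 3
This matches the SAS congruence theorem.
Two pairs of corresponding sides and the included angle are equal (Side-Angle-Side).

SAS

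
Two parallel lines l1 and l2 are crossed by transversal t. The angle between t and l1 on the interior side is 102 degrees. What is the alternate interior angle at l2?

Alternate interior angles lie on opposite sides of the transversal, between the parallel lines.
By the alternate interior angle theorem, they are equal: 102 degrees.

102 degrees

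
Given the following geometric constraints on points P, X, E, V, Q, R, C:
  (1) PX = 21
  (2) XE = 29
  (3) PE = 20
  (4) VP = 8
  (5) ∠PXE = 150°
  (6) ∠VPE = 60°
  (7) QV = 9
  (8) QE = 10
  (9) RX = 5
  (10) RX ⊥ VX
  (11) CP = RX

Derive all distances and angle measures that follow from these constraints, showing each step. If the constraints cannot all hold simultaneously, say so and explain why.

These constraints are not satisfiable: (1), (2) and (3) fix all three sides of triangle PXE, so by the law of cosines cos(∠PXE) = (21² + 29² − 20²) / (2·21·29) = 0.7241, i.e. ∠PXE ≈ 43.6°, which contradicts (5) ∠PXE = 150°. No planar figure meets all of them, so nothing further can be derived.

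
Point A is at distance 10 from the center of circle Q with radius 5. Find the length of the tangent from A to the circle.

Let T be the point of tangency. Then QT ⊥ AT (radius ⊥ tangent).
In right triangle QTA: QA² = QT² + AT²
10² = 5² + AT²
AT² = 75, AT = 5*sqrt(3)

5*sqrt(3)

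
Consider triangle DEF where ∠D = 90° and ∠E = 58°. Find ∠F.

By the triangle angle sum property, the three interior angles of any triangle add up to 180°.
We know angle D = 90° and angle E = 58°, so their sum is 148°.
Therefore angle F = 180° - 148° = 32°.

32 degrees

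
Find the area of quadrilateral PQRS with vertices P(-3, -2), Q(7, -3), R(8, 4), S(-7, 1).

Shoelace: sum of cross terms = 128, Area = (1/2)|128| = 64

64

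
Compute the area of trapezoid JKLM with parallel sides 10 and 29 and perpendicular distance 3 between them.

A trapezoid's area equals the midsegment times the height.
The midsegment is (10 + 29) / 2 = 39/2.
Area = 39/2 * 3 = 117/2.

117/2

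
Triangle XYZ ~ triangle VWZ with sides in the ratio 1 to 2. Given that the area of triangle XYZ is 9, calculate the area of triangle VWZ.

For similar figures, the area ratio equals the square of the side ratio.
Side ratio (XYZ to VWZ) = 1:2, so area ratio = 1^2:2^2 = 1:4.
If the area of XYZ is 9, then the area of VWZ = 9 * (4/1) = 36.

36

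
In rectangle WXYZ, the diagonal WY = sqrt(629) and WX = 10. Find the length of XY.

b = sqrt(d^2 - a^2) = sqrt(629 - 100) = sqrt(529) = 23

23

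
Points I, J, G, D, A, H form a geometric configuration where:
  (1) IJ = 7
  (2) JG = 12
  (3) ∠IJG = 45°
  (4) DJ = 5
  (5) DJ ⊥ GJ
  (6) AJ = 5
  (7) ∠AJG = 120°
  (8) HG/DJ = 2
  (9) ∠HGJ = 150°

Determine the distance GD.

Step 1: By the law of cosines on triangle GJD: GD² = 12² + 5² − 2·12·5·cos(90°) = 169, so GD = 13.

Therefore, the length of GD = 13.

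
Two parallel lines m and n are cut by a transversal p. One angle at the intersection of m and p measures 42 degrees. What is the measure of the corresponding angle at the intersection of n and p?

Corresponding angles are equal: 42 degrees.

42 degrees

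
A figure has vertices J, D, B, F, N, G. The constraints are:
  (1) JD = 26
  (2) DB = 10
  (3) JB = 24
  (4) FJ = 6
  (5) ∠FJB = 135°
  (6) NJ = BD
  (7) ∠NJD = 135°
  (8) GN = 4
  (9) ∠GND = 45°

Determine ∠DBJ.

Step 1: By the inverse law of cosines on triangle DBJ: cos(∠DBJ) = (10² + 24² − 26²) / (2·10·24) = 0/480 = 0, so ∠DBJ = 90°.

Therefore, the measure of angle ∠DBJ = 90°.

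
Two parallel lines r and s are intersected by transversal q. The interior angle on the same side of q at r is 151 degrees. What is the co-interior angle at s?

Co-interior (same-side interior) angles are between the parallel lines on the same side of the transversal.
Unlike corresponding or alternate interior angles, they are supplementary rather than equal.
So the angle = 180 - 151 = 29 degrees.

29 degrees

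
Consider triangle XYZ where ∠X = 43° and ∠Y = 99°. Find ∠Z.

Let angle Z = x. Then 43 + 99 + x = 180.
x = 180 - 142 = 38 degrees.

38 degrees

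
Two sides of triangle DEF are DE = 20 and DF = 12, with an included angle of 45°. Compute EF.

Law of cosines: EF^2 = 20^2 + 12^2 - 2(20)(12)cos(45°) = 544 - 240*sqrt(2), so EF = 4*sqrt(34 - 15*sqrt(2)).

4*sqrt(34 - 15*sqrt(2))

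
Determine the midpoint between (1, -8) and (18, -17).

The midpoint is the point halfway along the segment.
Move half the horizontal distance: 1 + (18 - 1)/2 = 1 + 17/2 = 19/2
Move half the vertical distance: -8 + (-17 - -8)/2 = -8 + -9/2 = -25/2
Midpoint = (19/2, -25/2)

(19/2, -25/2)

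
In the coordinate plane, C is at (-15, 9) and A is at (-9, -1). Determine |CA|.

d = sqrt((6)^2 + (-10)^2) = sqrt(136) = 2*sqrt(34)

2*sqrt(34)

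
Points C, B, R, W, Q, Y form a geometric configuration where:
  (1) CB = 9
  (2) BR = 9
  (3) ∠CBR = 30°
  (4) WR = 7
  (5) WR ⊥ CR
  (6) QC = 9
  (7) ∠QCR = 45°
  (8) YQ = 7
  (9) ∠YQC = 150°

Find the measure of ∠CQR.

Step 1: By the law of cosines on triangle CBR: CR² = 9² + 9² − 2·9·9·cos(30°) = 21.7, so CR ≈ 4.66.
Step 2: By the law of cosines on triangle QCR: QR² = 9² + 4.66² − 2·9·4.66·cos(45°) = 43.41, so QR ≈ 6.59.
Step 3: By the inverse law of cosines on triangle CQR: cos(∠CQR) = (9² + 6.59² − 4.66²) / (2·9·6.59) = 102.7/118.59 = 0.866, so ∠CQR = 30°.

Therefore, the measure of angle ∠CQR = 30°.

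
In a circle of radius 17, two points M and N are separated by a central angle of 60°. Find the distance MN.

Chord = 2(17) sin(30°) = 17

17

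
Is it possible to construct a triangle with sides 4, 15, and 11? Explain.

No.
The triangle inequality is violated: 4 + 11 = 15 ≤ 15.
These lengths cannot form a triangle.

No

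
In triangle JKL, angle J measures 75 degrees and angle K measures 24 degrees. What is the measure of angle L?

By the triangle angle sum property, the three interior angles of any triangle add up to 180°.
We know angle J = 75° and angle K = 24°, so their sum is 99°.
Therefore angle L = 180° - 99° = 81°.

81 degrees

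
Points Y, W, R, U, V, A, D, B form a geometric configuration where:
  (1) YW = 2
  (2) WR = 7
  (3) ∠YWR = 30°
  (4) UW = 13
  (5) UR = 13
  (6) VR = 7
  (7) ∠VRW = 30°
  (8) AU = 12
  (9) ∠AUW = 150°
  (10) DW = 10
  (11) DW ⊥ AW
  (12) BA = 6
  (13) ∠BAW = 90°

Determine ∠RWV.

Step 1: By the law of cosines on triangle WRV: WV² = 7² + 7² − 2·7·7·cos(30°) = 13.13, so WV ≈ 3.62.
Step 2: By the inverse law of cosines on triangle RWV: cos(∠RWV) = (7² + 3.62² − 7²) / (2·7·3.62) = 13.13/50.73 = 0.2588, so ∠RWV = 75°.

Therefore, the measure of angle ∠RWV = 75°.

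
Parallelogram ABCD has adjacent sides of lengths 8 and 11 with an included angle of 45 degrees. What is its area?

Area = 8 * 11 * sin(45°) = 88 * sqrt(2)/2 = 44*sqrt(2)

44*sqrt(2)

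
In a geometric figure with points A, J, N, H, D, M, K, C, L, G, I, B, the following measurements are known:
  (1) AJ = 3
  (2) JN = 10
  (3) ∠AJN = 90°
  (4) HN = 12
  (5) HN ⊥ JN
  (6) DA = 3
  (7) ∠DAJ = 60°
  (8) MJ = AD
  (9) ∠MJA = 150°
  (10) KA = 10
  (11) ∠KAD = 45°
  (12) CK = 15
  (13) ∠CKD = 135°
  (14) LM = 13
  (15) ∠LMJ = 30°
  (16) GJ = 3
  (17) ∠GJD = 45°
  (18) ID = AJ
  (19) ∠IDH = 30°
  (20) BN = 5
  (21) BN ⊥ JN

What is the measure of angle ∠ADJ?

Step 1: By the law of cosines on triangle DAJ: DJ² = 3² + 3² − 2·3·3·cos(60°) = 9, so DJ = 3.
Step 2: By the inverse law of cosines on triangle ADJ: cos(∠ADJ) = (3² + 3² − 3²) / (2·3·3) = 9/18 = 0.5, so ∠ADJ = 60°.

Therefore, the measure of angle ∠ADJ = 60°.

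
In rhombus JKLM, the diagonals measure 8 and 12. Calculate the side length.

The diagonals of a rhombus bisect each other at right angles.
Half-diagonals: 8/2 = 4 and 12/2 = 6
side = sqrt(4^2 + 6^2)
side = sqrt(16 + 36)
side = sqrt(52) = 2*sqrt(13)

2*sqrt(13)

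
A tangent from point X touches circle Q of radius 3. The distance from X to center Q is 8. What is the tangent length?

The tangent, radius, and line from the external point to the center form a right triangle.
The right angle is where the tangent meets the radius.
By the Pythagorean theorem: tangent² + 3² = 8²
tangent² = 64 - 9 = 55
tangent = sqrt(55)

sqrt(55)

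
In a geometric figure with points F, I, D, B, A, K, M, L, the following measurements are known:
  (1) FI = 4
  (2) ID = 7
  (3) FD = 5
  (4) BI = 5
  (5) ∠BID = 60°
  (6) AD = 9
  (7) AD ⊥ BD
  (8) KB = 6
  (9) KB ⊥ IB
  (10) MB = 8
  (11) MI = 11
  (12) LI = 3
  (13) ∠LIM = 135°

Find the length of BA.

Step 1: By the law of cosines on triangle BID: BD² = 5² + 7² − 2·5·7·cos(60°) = 39, so BD = √39.
Step 2: By the law of cosines on triangle BDA: BA² = √39² + 9² − 2·√39·9·cos(90°) = 120, so BA = 2·√30.

Therefore, the length of BA = 2·√30.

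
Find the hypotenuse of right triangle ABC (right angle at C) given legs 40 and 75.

By the Pythagorean theorem: AB^2 = AC^2 + BC^2
AB^2 = 40^2 + 75^2 = 1600 + 5625 = 7225
AB = sqrt(7225) = 85

85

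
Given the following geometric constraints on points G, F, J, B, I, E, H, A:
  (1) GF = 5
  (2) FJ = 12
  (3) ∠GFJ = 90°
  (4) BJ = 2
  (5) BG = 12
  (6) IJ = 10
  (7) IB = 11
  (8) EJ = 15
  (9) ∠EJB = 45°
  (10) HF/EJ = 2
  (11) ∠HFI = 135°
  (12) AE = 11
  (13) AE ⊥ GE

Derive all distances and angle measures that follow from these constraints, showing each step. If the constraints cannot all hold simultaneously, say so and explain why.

The constraints are consistent.

From the given relations:
  HF = 2·EJ = 2·15 = 30

Step 1: From GF = 5, FJ = 12, and ∠GFJ = 90°, by the law of cosines:
  GJ² = GF² + FJ² - 2·GF·FJ·cos(90°) = 25 + 144 - 0 = 169
  GJ = 13

Step 2: From BJ = 2, JE = 15, and ∠BJE = 45°, by the law of cosines:
  BE² = BJ² + JE² - 2·BJ·JE·cos(45°) = 4 + 225 - 42.43 = 186.6
  BE ≈ 13.66

Step 3: From JB = 2, JI = 10, BI = 11, by the inverse law of cosines:
  cos(∠BJI) = (JB² + JI² - BI²) / (2·JB·JI)
  ∠BJI = 115.15°

Step 4: From BI = 11, BJ = 2, IJ = 10, by the inverse law of cosines:
  cos(∠IBJ) = (BI² + BJ² - IJ²) / (2·BI·BJ)
  ∠IBJ = 55.38°

Step 5: From IB = 11, IJ = 10, BJ = 2, by the inverse law of cosines:
  cos(∠BIJ) = (IB² + IJ² - BJ²) / (2·IB·IJ)
  ∠BIJ = 9.47°

Step 6: From GB = 12, GJ = 13, BJ = 2, by the inverse law of cosines:
  cos(∠BGJ) = (GB² + GJ² - BJ²) / (2·GB·GJ)
  ∠BGJ = 7.95°

Step 7: From GF = 5, GJ = 13, FJ = 12, by the inverse law of cosines:
  cos(∠FGJ) = (GF² + GJ² - FJ²) / (2·GF·GJ)
  ∠FGJ = 67.38°

Step 8: From JB = 2, JG = 13, BG = 12, by the inverse law of cosines:
  cos(∠BJG) = (JB² + JG² - BG²) / (2·JB·JG)
  ∠BJG = 56.1°

Step 9: From JF = 12, JG = 13, FG = 5, by the inverse law of cosines:
  cos(∠FJG) = (JF² + JG² - FG²) / (2·JF·JG)
  ∠FJG = 22.62°

Step 10: From BE = 13.66, BJ = 2, EJ = 15, by the inverse law of cosines:
  cos(∠EBJ) = (BE² + BJ² - EJ²) / (2·BE·BJ)
  ∠EBJ = 129.06°

Step 11: From BG = 12, BJ = 2, GJ = 13, by the inverse law of cosines:
  cos(∠GBJ) = (BG² + BJ² - GJ²) / (2·BG·BJ)
  ∠GBJ = 115.94°

Step 12: From EB = 13.66, EJ = 15, BJ = 2, by the inverse law of cosines:
  cos(∠BEJ) = (EB² + EJ² - BJ²) / (2·EB·EJ)
  ∠BEJ = 5.94°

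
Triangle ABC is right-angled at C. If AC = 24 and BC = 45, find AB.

In a right triangle, the square of the hypotenuse equals the sum of the squares of the two legs.
The legs are 24 and 45, so the hypotenuse = sqrt(576 + 2025) = sqrt(2601) = 51.

51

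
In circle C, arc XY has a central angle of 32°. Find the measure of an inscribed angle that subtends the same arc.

Inscribed angle = 32° / 2 = 16° (inscribed angle theorem).

16°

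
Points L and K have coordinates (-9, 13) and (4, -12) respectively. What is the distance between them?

The horizontal distance is |4 - -9| = 13 and the vertical distance is |-12 - 13| = 25.
By the Pythagorean theorem, d = sqrt(13^2 + 25^2) = sqrt(794).

sqrt(794)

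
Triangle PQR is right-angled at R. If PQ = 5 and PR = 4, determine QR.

By the Pythagorean theorem: QR^2 = PQ^2 - PR^2
QR^2 = 5^2 - 4^2 = 25 - 16 = 9
QR = sqrt(9) = 3

3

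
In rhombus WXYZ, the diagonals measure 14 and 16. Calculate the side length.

In a rhombus, the diagonals bisect each other perpendicularly, creating four congruent right triangles.
Each triangle has legs 7 (half of 14) and 8 (half of 16).
The hypotenuse of each right triangle is a side of the rhombus:
side = sqrt(7^2 + 8^2) = sqrt(113)

sqrt(113)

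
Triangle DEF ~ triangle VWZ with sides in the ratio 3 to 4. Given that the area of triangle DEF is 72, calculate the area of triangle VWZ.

The ratio of areas of similar triangles = (side ratio)^2.
Side ratio = 3:4, so area ratio = 9:16.
Area of VWZ / Area of DEF = 16/9
Area of VWZ = 72 * 16/9 = 128

128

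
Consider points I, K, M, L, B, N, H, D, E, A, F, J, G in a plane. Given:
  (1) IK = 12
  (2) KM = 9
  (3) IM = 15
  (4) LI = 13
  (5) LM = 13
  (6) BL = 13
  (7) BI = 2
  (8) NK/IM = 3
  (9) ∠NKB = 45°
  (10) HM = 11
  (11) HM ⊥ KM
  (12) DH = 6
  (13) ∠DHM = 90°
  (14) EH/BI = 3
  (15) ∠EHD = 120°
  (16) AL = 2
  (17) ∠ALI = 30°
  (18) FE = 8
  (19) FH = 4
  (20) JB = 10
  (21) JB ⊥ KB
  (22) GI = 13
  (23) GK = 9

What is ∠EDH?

From the given relations: EH = 3·BI = 3·2 = 6.
Step 1: By the law of cosines on triangle DHE: DE² = 6² + 6² − 2·6·6·cos(120°) = 108, so DE = 6·√3.
Step 2: By the inverse law of cosines on triangle EDH: cos(∠EDH) = ((6·√3)² + 6² − 6²) / (2·6·√3·6) = 108/124.71 = 0.866, so ∠EDH = 30°.

Therefore, the measure of angle ∠EDH = 30°.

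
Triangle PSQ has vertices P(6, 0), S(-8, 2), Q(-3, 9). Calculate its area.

The Shoelace formula computes the area from vertex coordinates by summing cross products.
For vertices (6,0), (-8,2), (-3,9):
Signed sum = 6*2 - -8*0 + -8*9 - -3*2 + -3*0 - 6*9
= 12 + -66 + -54 = -108
Area = (1/2)|-108| = 54.

54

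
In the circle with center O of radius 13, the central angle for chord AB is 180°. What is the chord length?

Drop a perpendicular from the center to the chord, bisecting both the chord and the central angle.
Each half-chord = r sin(θ/2) = 13 sin(90°).
The full chord = 2 × 13 × sin(90°) = 26.

26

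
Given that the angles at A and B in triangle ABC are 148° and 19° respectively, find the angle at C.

The interior angles sum to 180°: angle C = 180 - 148 - 19 = 13°.
The triangle is obtuse (angles 148°, 19°, 13°).

13 degrees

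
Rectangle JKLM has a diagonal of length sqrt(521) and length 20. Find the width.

The diagonal of a rectangle forms a right triangle with the two sides.
Rearranging the Pythagorean theorem: missing side = sqrt(d^2 - known^2).
= sqrt(521 - 400) = sqrt(121) = 11.

11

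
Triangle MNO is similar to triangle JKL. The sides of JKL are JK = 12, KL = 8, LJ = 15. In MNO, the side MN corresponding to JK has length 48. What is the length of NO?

Similar triangles have proportional sides. Setting up the proportion:
MN / JK = NO / KL
48 / 12 = NO / 8
NO = 8 * 48 / 12 = 32.

32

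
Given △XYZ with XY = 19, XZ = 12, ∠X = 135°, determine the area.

Area = (1/2)(19)(12) sin(135°) = (1/2)(19)(12)(sqrt(2)/2) = 57*sqrt(2)

57*sqrt(2)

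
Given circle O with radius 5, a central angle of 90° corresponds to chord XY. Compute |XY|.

Chord length = 2r sin(θ/2)
= 2 × 5 × sin(90°/2)
= 2 × 5 × sin(45°)
= 5*sqrt(2)

5*sqrt(2)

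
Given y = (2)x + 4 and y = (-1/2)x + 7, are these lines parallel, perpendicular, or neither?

Slope of line 1: m1 = 2
Slope of line 2: m2 = -1/2
Two lines are perpendicular when the product of their slopes is -1 (negative reciprocals).
m1 * m2 = (2) * (-1/2) = -1, confirming perpendicularity.

Perpendicular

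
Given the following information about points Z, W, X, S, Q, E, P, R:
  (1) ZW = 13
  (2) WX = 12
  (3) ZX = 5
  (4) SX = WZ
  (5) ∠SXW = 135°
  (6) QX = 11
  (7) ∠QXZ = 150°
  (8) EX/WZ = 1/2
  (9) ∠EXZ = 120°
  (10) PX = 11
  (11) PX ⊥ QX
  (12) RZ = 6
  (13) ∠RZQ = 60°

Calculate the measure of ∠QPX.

Step 1: By the law of cosines on triangle PXQ: PQ² = 11² + 11² − 2·11·11·cos(90°) = 242, so PQ = 11·√2.
Step 2: By the inverse law of cosines on triangle QPX: cos(∠QPX) = ((11·√2)² + 11² − 11²) / (2·11·√2·11) = 242/342.24 = 0.7071, so ∠QPX = 45°.

Therefore, the measure of angle ∠QPX = 45°.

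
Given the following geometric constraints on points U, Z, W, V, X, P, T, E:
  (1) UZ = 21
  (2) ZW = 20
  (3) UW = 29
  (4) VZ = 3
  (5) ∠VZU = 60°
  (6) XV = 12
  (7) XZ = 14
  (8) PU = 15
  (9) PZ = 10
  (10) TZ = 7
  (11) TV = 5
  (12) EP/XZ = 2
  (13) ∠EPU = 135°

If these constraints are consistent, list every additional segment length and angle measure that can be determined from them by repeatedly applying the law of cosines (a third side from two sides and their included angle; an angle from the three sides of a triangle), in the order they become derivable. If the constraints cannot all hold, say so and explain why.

The constraints are consistent. Derivable facts, in order:
After 1 step:
- UE ≈ 40.04
- UV = 3·√43
- ∠PUZ = 26.05°
- ∠PZU = 41.2°
- ∠TVZ = 120°
- ∠TZV = 38.21°
- ∠UPZ = 112.75°
- ∠UWZ = 46.4°
- ∠UZW = 90°
- ∠VTZ = 21.79°
- ∠VXZ = 9.9°
- ∠VZX = 43.43°
- ∠WUZ = 43.6°
- ∠XVZ = 126.67°
After 2 steps:
- ∠EUP = 29.64°
- ∠PEU = 15.36°
- ∠UVZ = 112.41°
- ∠VUZ = 7.59°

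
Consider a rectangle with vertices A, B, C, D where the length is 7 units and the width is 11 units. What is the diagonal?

d = sqrt(7^2 + 11^2) = sqrt(170)

sqrt(170)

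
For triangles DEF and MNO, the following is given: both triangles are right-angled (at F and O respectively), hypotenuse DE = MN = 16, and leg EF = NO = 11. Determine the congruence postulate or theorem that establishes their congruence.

The given information matches HL: The hypotenuse and one leg of two right triangles are equal (Hypotenuse-Leg).

HL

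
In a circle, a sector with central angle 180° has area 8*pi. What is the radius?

The sector covers 180°/360° = 1/2 of the full circle.
Full circle area = 8*pi / 1/2 = 16*pi.
Since full area = πr², we get r² = 16*pi/π = 16, so r = 4.

4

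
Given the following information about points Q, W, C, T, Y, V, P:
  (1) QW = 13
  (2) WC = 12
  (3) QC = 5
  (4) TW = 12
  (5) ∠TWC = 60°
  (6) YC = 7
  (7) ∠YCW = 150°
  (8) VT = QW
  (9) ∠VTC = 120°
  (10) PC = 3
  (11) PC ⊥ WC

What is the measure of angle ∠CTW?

Step 1: By the law of cosines on triangle TWC: TC² = 12² + 12² − 2·12·12·cos(60°) = 144, so TC = 12.
Step 2: By the inverse law of cosines on triangle CTW: cos(∠CTW) = (12² + 12² − 12²) / (2·12·12) = 144/288 = 0.5, so ∠CTW = 60°.

Therefore, the measure of angle ∠CTW = 60°.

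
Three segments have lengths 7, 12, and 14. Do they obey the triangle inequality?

Sort the sides: 7, 12, 14.
It suffices to check that the sum of the two smallest exceeds the largest:
7 + 12 = 19 > 14. ✓
Yes, a valid triangle can be formed.

Yes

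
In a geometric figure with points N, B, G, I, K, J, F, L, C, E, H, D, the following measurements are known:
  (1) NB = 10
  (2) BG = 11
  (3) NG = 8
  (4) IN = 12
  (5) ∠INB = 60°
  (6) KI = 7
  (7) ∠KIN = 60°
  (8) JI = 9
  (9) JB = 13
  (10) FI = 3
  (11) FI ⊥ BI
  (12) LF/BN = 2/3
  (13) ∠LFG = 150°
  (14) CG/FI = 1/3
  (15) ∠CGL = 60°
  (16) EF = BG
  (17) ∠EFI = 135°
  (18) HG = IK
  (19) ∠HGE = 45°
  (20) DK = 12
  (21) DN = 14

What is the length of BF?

Step 1: By the law of cosines on triangle BNI: BI² = 10² + 12² − 2·10·12·cos(60°) = 124, so BI = 2·√31.
Step 2: By the law of cosines on triangle BIF: BF² = (2·√31)² + 3² − 2·2·√31·3·cos(90°) = 133, so BF = √133.

Therefore, the length of BF = √133.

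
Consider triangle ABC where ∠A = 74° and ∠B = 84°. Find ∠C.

The interior angles sum to 180°: angle C = 180 - 74 - 84 = 22°.
The triangle is acute (angles 74°, 84°, 22°).

22 degrees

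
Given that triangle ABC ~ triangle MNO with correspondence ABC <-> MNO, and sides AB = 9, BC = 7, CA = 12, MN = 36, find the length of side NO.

Similar triangles have proportional sides. Setting up the proportion:
MN / AB = NO / BC
36 / 9 = NO / 7
NO = 7 * 36 / 9 = 28.

28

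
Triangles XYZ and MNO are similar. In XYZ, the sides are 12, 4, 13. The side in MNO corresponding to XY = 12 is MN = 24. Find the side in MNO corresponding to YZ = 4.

Similar triangles have proportional sides. Setting up the proportion:
MN / XY = NO / YZ
24 / 12 = NO / 4
NO = 4 * 24 / 12 = 8.

8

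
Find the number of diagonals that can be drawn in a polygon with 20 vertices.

Each of the 20 vertices connects to 17 non-adjacent vertices via diagonals.
Total connections = 20 × 17 = 340, but each diagonal is counted twice.
Number of diagonals = 340 / 2 = 170.

170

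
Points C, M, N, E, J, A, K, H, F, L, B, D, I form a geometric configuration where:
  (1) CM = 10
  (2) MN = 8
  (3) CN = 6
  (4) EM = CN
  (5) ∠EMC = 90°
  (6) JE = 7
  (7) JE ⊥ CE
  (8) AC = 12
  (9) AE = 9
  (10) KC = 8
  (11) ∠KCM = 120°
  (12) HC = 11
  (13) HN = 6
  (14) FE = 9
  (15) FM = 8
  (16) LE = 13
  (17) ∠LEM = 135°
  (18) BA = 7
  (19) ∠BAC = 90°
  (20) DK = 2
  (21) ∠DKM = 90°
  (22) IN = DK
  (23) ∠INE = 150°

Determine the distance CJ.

From the given relations: EM = CN = 6.
Step 1: By the law of cosines on triangle EMC: EC² = 6² + 10² − 2·6·10·cos(90°) = 136, so EC = 2·√34.
Step 2: By the law of cosines on triangle CEJ: CJ² = (2·√34)² + 7² − 2·2·√34·7·cos(90°) = 185, so CJ = √185.

Therefore, the length of CJ = √185.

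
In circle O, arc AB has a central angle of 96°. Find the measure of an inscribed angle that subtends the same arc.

An inscribed angle intercepts an arc from a point on the circle, while the central angle intercepts the same arc from the center.
The inscribed angle is always half the central angle: 96° / 2 = 48°.

48°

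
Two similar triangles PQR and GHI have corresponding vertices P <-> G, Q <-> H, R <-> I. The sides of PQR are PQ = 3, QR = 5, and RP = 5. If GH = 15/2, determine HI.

Since the triangles are similar, the ratio of corresponding sides is constant.
Scale factor k = GH / PQ = 15/2 / 3 = 5/2
HI = k * QR = 5/2 * 5 = 25/2

25/2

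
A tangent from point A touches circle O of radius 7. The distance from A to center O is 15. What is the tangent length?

tangent = √(d² - r²) = √(15² - 7²) = √(225 - 49) = √176 = 4*sqrt(11)

4*sqrt(11)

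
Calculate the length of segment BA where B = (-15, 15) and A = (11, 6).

d = sqrt((26)^2 + (-9)^2) = sqrt(757)

sqrt(757)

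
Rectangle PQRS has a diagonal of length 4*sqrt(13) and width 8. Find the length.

The diagonal of a rectangle forms a right triangle with the two sides.
Rearranging the Pythagorean theorem: missing side = sqrt(d^2 - known^2).
= sqrt(208 - 64) = sqrt(144) = 12.

12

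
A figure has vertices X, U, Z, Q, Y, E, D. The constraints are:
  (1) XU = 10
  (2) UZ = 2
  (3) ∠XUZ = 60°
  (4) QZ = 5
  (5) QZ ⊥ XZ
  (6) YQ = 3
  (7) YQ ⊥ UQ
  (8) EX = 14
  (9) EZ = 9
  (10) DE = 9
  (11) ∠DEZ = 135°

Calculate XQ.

Step 1: By the law of cosines on triangle ZUX: ZX² = 2² + 10² − 2·2·10·cos(60°) = 84, so ZX = 2·√21.
Step 2: By the law of cosines on triangle XZQ: XQ² = (2·√21)² + 5² − 2·2·√21·5·cos(90°) = 109, so XQ = √109.

Therefore, the length of XQ = √109.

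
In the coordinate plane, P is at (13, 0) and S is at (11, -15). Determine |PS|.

d = sqrt((-2)^2 + (-15)^2) = sqrt(229)

sqrt(229)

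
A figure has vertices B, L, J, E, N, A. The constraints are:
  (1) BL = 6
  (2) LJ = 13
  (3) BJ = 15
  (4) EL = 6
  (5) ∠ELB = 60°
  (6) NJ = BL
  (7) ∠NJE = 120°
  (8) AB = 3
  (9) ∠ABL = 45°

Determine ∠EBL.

Step 1: By the law of cosines on triangle BLE: BE² = 6² + 6² − 2·6·6·cos(60°) = 36, so BE = 6.
Step 2: By the inverse law of cosines on triangle EBL: cos(∠EBL) = (6² + 6² − 6²) / (2·6·6) = 36/72 = 0.5, so ∠EBL = 60°.

Therefore, the measure of angle ∠EBL = 60°.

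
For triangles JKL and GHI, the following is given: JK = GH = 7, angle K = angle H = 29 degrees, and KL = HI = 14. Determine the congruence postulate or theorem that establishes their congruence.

The given information provides:
JK = GH = 7, angle K = angle H = 29 degrees, and KL = HI = 14
This matches the SAS congruence theorem.
Two pairs of corresponding sides and the included angle are equal (Side-Angle-Side).

SAS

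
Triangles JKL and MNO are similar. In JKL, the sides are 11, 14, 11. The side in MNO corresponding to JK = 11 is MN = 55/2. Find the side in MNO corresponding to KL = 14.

Similar triangles have proportional sides. Setting up the proportion:
MN / JK = NO / KL
55/2 / 11 = NO / 14
NO = 14 * 55/2 / 11 = 35.

35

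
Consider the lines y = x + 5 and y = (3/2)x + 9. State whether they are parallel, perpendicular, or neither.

Slope of line 1: m1 = 1
Slope of line 2: m2 = 3/2
m1 != m2 and m1*m2 = 3/2 != -1. Neither.

Neither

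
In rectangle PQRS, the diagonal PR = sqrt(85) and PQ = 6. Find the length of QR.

The diagonal of a rectangle forms a right triangle with the two sides.
Rearranging the Pythagorean theorem: missing side = sqrt(d^2 - known^2).
= sqrt(85 - 36) = sqrt(49) = 7.

7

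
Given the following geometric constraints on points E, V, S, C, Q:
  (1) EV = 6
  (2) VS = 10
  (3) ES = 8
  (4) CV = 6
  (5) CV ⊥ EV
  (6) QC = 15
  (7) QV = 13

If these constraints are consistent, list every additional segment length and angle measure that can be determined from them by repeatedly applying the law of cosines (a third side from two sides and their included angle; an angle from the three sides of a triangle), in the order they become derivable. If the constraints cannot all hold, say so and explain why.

The constraints are consistent. Derivable facts, in order:
After 1 step:
- EC = 6·√2
- ∠CQV = 23.37°
- ∠CVQ = 97.37°
- ∠ESV = 36.87°
- ∠EVS = 53.13°
- ∠QCV = 59.26°
- ∠SEV = 90°
After 2 steps:
- ∠CEV = 45°
- ∠ECV = 45°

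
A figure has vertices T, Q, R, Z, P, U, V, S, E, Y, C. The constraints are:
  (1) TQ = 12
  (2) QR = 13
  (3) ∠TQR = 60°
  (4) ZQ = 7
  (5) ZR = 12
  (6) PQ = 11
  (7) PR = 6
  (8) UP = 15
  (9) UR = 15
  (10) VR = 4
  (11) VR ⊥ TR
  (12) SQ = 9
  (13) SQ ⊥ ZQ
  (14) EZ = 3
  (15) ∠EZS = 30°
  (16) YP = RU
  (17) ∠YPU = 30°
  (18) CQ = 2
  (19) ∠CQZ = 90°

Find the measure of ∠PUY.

From the given relations: YP = RU = 15.
Step 1: By the law of cosines on triangle UPY: UY² = 15² + 15² − 2·15·15·cos(30°) = 60.29, so UY ≈ 7.76.
Step 2: By the inverse law of cosines on triangle PUY: cos(∠PUY) = (15² + 7.76² − 15²) / (2·15·7.76) = 60.29/232.94 = 0.2588, so ∠PUY = 75°.

Therefore, the measure of angle ∠PUY = 75°.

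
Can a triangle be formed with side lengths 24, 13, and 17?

For three segments to close into a triangle, no single side can be as long as the other two combined.
The longest side is 24, and 13 + 17 = 30 > 24.
A triangle can be formed.

Yes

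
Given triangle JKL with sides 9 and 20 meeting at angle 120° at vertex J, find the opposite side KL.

When two sides and the included angle are known, the law of cosines gives the third side.
c^2 = a^2 + b^2 - 2ab cos(C) generalizes the Pythagorean theorem to non-right triangles.
Here: KL^2 = 81 + 400 - 360*(-1/2) = 661
KL = sqrt(661)

sqrt(661)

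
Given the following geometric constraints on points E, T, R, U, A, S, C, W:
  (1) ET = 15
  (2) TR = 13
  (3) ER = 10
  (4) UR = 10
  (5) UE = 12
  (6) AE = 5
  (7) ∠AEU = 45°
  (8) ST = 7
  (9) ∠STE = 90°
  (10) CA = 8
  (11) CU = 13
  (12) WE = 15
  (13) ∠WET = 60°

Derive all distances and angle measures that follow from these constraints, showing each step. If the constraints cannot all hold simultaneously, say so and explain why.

The constraints are consistent.

Step 1: From ET = 15, TS = 7, and ∠ETS = 90°, by the law of cosines:
  ES² = ET² + TS² - 2·ET·TS·cos(90°) = 225 + 49 - 0 = 274
  ES ≈ 16.55

Step 2: From TE = 15, EW = 15, and ∠TEW = 60°, by the law of cosines:
  TW² = TE² + EW² - 2·TE·EW·cos(60°) = 225 + 225 - 225 = 225
  TW = 15

Step 3: From UE = 12, EA = 5, and ∠UEA = 45°, by the law of cosines:
  UA² = UE² + EA² - 2·UE·EA·cos(45°) = 144 + 25 - 84.85 = 84.15
  UA ≈ 9.17

Step 4: From ER = 10, ET = 15, RT = 13, by the inverse law of cosines:
  cos(∠RET) = (ER² + ET² - RT²) / (2·ER·ET)
  ∠RET = 58.67°

Step 5: From ER = 10, EU = 12, RU = 10, by the inverse law of cosines:
  cos(∠REU) = (ER² + EU² - RU²) / (2·ER·EU)
  ∠REU = 53.13°

Step 6: From TE = 15, TR = 13, ER = 10, by the inverse law of cosines:
  cos(∠ETR) = (TE² + TR² - ER²) / (2·TE·TR)
  ∠ETR = 41.08°

Step 7: From RE = 10, RT = 13, ET = 15, by the inverse law of cosines:
  cos(∠ERT) = (RE² + RT² - ET²) / (2·RE·RT)
  ∠ERT = 80.26°

Step 8: From RE = 10, RU = 10, EU = 12, by the inverse law of cosines:
  cos(∠ERU) = (RE² + RU² - EU²) / (2·RE·RU)
  ∠ERU = 73.74°

Step 9: From UE = 12, UR = 10, ER = 10, by the inverse law of cosines:
  cos(∠EUR) = (UE² + UR² - ER²) / (2·UE·UR)
  ∠EUR = 53.13°

Step 10: From ES = 16.55, ET = 15, ST = 7, by the inverse law of cosines:
  cos(∠SET) = (ES² + ET² - ST²) / (2·ES·ET)
  ∠SET = 25.02°

Step 11: From TE = 15, TW = 15, EW = 15, by the inverse law of cosines:
  cos(∠ETW) = (TE² + TW² - EW²) / (2·TE·TW)
  ∠ETW = 60°

Step 12: From UA = 9.17, UC = 13, AC = 8, by the inverse law of cosines:
  cos(∠AUC) = (UA² + UC² - AC²) / (2·UA·UC)
  ∠AUC = 37.53°

Step 13: From UA = 9.17, UE = 12, AE = 5, by the inverse law of cosines:
  cos(∠AUE) = (UA² + UE² - AE²) / (2·UA·UE)
  ∠AUE = 22.67°

Step 14: From AC = 8, AU = 9.17, CU = 13, by the inverse law of cosines:
  cos(∠CAU) = (AC² + AU² - CU²) / (2·AC·AU)
  ∠CAU = 98.17°

Step 15: From AE = 5, AU = 9.17, EU = 12, by the inverse law of cosines:
  cos(∠EAU) = (AE² + AU² - EU²) / (2·AE·AU)
  ∠EAU = 112.33°

Step 16: From SE = 16.55, ST = 7, ET = 15, by the inverse law of cosines:
  cos(∠EST) = (SE² + ST² - ET²) / (2·SE·ST)
  ∠EST = 64.98°

Step 17: From CA = 8, CU = 13, AU = 9.17, by the inverse law of cosines:
  cos(∠ACU) = (CA² + CU² - AU²) / (2·CA·CU)
  ∠ACU = 44.3°

Step 18: From WE = 15, WT = 15, ET = 15, by the inverse law of cosines:
  cos(∠EWT) = (WE² + WT² - ET²) / (2·WE·WT)
  ∠EWT = 60°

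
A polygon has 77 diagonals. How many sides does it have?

Using d = n(n - 3)/2, we solve 77 = n(n - 3)/2.
So n(n - 3) = 154.
Testing n = 14: 14 * 11 = 154 = 154. Correct.
The polygon has 14 sides.

14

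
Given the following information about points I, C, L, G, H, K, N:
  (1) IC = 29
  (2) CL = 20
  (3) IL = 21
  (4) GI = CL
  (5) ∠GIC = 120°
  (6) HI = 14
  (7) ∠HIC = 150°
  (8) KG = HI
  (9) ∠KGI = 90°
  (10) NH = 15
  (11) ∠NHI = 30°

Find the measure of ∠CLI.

Step 1: By the inverse law of cosines on triangle CLI: cos(∠CLI) = (20² + 21² − 29²) / (2·20·21) = 0/840 = 0, so ∠CLI = 90°.

Therefore, the measure of angle ∠CLI = 90°.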